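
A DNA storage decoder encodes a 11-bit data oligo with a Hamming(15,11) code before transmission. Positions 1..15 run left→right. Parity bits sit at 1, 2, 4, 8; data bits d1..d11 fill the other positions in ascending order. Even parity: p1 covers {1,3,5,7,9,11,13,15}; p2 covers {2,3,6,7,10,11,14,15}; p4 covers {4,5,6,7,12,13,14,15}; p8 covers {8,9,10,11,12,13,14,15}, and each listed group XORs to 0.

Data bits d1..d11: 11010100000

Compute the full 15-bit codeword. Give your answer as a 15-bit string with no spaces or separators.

Place data at non-parity positions: p1 p2 1 p4 1 0 1 p8 0 1 0 0 0 0 0
p1 (pos 1,3,5,7,9,11,13,15): XOR of data positions = 1⊕1⊕1⊕0⊕0⊕0⊕0 = 1
p2 (pos 2,3,6,7,10,11,14,15): XOR of data positions = 1⊕0⊕1⊕1⊕0⊕0⊕0 = 1
p4 (pos 4,5,6,7,12,13,14,15): XOR of data positions = 1⊕0⊕1⊕0⊕0⊕0⊕0 = 0
p8 (pos 8,9,10,11,12,13,14,15): XOR of data positions = 0⊕1⊕0⊕0⊕0⊕0⊕0 = 1
Codeword: 111010110100000

111010110100000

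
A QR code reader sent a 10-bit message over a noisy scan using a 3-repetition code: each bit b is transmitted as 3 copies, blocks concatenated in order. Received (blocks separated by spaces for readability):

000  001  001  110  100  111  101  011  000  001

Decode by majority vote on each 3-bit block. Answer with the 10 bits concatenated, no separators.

0001011100

Block 1 (000): 0 ones → 0
Block 2 (001): 1 one → 0
Block 3 (001): 1 one → 0
Block 4 (110): 2 ones → 1
Block 5 (100): 1 one → 0
Block 6 (111): 3 ones → 1
Block 7 (101): 2 ones → 1
Block 8 (011): 2 ones → 1
Block 9 (000): 0 ones → 0
Block 10 (001): 1 one → 0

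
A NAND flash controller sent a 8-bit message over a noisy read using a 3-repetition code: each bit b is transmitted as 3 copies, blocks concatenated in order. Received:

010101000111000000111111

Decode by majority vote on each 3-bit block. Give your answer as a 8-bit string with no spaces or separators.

01010011

Block 1 (010): 1 one → 0
Block 2 (101): 2 ones → 1
Block 3 (000): 0 ones → 0
Block 4 (111): 3 ones → 1
Block 5 (000): 0 ones → 0
Block 6 (000): 0 ones → 0
Block 7 (111): 3 ones → 1
Block 8 (111): 3 ones → 1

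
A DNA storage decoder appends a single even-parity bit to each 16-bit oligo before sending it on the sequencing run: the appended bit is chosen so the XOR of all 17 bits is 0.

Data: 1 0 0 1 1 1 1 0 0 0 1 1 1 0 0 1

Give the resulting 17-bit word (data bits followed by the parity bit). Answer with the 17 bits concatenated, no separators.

XOR of the 16 data bits: 1⊕0⊕0⊕1⊕1⊕1⊕1⊕0⊕0⊕0⊕1⊕1⊕1⊕0⊕0⊕1 = 1
Parity bit = 1 (so all 17 bits XOR to 0).

10011110001110011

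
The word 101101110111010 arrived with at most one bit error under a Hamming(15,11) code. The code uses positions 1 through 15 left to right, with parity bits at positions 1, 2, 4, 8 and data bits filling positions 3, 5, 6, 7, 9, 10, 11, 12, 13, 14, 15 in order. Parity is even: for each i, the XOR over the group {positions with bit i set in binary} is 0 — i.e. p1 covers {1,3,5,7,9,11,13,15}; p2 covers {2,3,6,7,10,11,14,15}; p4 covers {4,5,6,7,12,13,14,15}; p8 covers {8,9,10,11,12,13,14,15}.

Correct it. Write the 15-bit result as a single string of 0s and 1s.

s1 (pos 1,3,5,7,9,11,13,15): 1⊕1⊕0⊕1⊕0⊕1⊕0⊕0 = 0
s2 (pos 2,3,6,7,10,11,14,15): 0⊕1⊕1⊕1⊕1⊕1⊕1⊕0 = 0
s4 (pos 4,5,6,7,12,13,14,15): 1⊕0⊕1⊕1⊕1⊕0⊕1⊕0 = 1
s8 (pos 8,9,10,11,12,13,14,15): 1⊕0⊕1⊕1⊕1⊕0⊕1⊕0 = 1
Syndrome s8…s1 = 1100 → error at position 12.
Flip position 12: 101101110111010 → 101101110110010

101101110110010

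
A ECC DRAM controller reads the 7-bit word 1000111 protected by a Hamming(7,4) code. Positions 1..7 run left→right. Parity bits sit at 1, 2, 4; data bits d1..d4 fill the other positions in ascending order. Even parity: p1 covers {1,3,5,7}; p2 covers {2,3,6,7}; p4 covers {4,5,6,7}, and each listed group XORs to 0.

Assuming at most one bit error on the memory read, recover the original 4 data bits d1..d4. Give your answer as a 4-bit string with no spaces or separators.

s1 (pos 1,3,5,7): 1⊕0⊕1⊕1 = 1
s2 (pos 2,3,6,7): 0⊕0⊕1⊕1 = 0
s4 (pos 4,5,6,7): 0⊕1⊕1⊕1 = 1
Syndrome s4…s1 = 101 → error at position 5.
Flip position 5: 1000111 → 1000011
Read data bits from positions 3,5,6,7: 0011

0011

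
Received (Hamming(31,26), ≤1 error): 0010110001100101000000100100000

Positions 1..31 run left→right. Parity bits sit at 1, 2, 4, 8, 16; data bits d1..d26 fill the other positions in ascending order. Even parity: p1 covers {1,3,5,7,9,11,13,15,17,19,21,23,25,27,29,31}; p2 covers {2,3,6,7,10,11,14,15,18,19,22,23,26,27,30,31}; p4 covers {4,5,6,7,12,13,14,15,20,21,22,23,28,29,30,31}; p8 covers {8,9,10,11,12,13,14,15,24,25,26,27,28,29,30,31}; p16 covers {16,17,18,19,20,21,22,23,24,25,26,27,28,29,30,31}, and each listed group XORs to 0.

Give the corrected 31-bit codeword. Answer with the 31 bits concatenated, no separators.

s1 (pos 1,3,5,7,9,11,13,15,17,19,21,23,25,27,29,31): 0⊕1⊕1⊕0⊕0⊕1⊕0⊕0⊕0⊕0⊕0⊕1⊕0⊕0⊕0⊕0 = 0
s2 (pos 2,3,6,7,10,11,14,15,18,19,22,23,26,27,30,31): 0⊕1⊕1⊕0⊕1⊕1⊕1⊕0⊕0⊕0⊕0⊕1⊕1⊕0⊕0⊕0 = 1
s4 (pos 4,5,6,7,12,13,14,15,20,21,22,23,28,29,30,31): 0⊕1⊕1⊕0⊕0⊕0⊕1⊕0⊕0⊕0⊕0⊕1⊕0⊕0⊕0⊕0 = 0
s8 (pos 8,9,10,11,12,13,14,15,24,25,26,27,28,29,30,31): 0⊕0⊕1⊕1⊕0⊕0⊕1⊕0⊕0⊕0⊕1⊕0⊕0⊕0⊕0⊕0 = 0
s16 (pos 16,17,18,19,20,21,22,23,24,25,26,27,28,29,30,31): 1⊕0⊕0⊕0⊕0⊕0⊕0⊕1⊕0⊕0⊕1⊕0⊕0⊕0⊕0⊕0 = 1
Syndrome s16…s1 = 10010 → error at position 18.
Flip position 18: 0010110001100101000000100100000 → 0010110001100101010000100100000

0010110001100101010000100100000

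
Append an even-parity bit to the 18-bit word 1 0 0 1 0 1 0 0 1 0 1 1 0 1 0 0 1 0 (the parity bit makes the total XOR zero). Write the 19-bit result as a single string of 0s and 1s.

1001010010110100100

XOR of the 18 data bits: 1⊕0⊕0⊕1⊕0⊕1⊕0⊕0⊕1⊕0⊕1⊕1⊕0⊕1⊕0⊕0⊕1⊕0 = 0
Parity bit = 0 (so all 19 bits XOR to 0).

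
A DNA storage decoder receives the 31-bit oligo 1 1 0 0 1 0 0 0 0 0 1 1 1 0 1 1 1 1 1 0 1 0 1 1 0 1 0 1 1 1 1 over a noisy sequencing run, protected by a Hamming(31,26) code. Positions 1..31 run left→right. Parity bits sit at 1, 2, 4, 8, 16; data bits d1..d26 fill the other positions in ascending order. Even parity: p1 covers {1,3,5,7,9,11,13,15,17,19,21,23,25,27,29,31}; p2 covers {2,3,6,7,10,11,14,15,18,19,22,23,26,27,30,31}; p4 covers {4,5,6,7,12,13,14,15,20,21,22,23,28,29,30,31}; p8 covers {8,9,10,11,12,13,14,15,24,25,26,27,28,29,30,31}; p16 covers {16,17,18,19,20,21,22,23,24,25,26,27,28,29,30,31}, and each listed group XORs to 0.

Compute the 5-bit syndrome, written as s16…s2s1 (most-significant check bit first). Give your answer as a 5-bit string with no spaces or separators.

s1 (pos 1,3,5,7,9,11,13,15,17,19,21,23,25,27,29,31): 1⊕0⊕1⊕0⊕0⊕1⊕1⊕1⊕1⊕1⊕1⊕1⊕0⊕0⊕1⊕1 = 1
s2 (pos 2,3,6,7,10,11,14,15,18,19,22,23,26,27,30,31): 1⊕0⊕0⊕0⊕0⊕1⊕0⊕1⊕1⊕1⊕0⊕1⊕1⊕0⊕1⊕1 = 1
s4 (pos 4,5,6,7,12,13,14,15,20,21,22,23,28,29,30,31): 0⊕1⊕0⊕0⊕1⊕1⊕0⊕1⊕0⊕1⊕0⊕1⊕1⊕1⊕1⊕1 = 0
s8 (pos 8,9,10,11,12,13,14,15,24,25,26,27,28,29,30,31): 0⊕0⊕0⊕1⊕1⊕1⊕0⊕1⊕1⊕0⊕1⊕0⊕1⊕1⊕1⊕1 = 0
s16 (pos 16,17,18,19,20,21,22,23,24,25,26,27,28,29,30,31): 1⊕1⊕1⊕1⊕0⊕1⊕0⊕1⊕1⊕0⊕1⊕0⊕1⊕1⊕1⊕1 = 0
Syndrome s16…s1 = 00011 → error at position 3.

00011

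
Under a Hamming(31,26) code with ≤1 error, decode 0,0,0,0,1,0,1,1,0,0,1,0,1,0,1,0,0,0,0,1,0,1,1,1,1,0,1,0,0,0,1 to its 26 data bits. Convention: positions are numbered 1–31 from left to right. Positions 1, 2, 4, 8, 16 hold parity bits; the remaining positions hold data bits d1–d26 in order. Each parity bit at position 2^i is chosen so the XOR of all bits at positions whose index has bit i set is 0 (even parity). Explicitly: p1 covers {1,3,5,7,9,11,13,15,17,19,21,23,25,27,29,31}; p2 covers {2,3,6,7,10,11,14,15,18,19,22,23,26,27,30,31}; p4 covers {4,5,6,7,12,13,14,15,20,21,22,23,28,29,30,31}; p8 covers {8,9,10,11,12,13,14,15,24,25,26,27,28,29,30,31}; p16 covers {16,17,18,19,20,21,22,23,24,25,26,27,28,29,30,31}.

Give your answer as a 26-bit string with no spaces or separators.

s1 (pos 1,3,5,7,9,11,13,15,17,19,21,23,25,27,29,31): 0⊕0⊕1⊕1⊕0⊕1⊕1⊕1⊕0⊕0⊕0⊕1⊕1⊕1⊕0⊕1 = 1
s2 (pos 2,3,6,7,10,11,14,15,18,19,22,23,26,27,30,31): 0⊕0⊕0⊕1⊕0⊕1⊕0⊕1⊕0⊕0⊕1⊕1⊕0⊕1⊕0⊕1 = 1
s4 (pos 4,5,6,7,12,13,14,15,20,21,22,23,28,29,30,31): 0⊕1⊕0⊕1⊕0⊕1⊕0⊕1⊕1⊕0⊕1⊕1⊕0⊕0⊕0⊕1 = 0
s8 (pos 8,9,10,11,12,13,14,15,24,25,26,27,28,29,30,31): 1⊕0⊕0⊕1⊕0⊕1⊕0⊕1⊕1⊕1⊕0⊕1⊕0⊕0⊕0⊕1 = 0
s16 (pos 16,17,18,19,20,21,22,23,24,25,26,27,28,29,30,31): 0⊕0⊕0⊕0⊕1⊕0⊕1⊕1⊕1⊕1⊕0⊕1⊕0⊕0⊕0⊕1 = 1
Syndrome s16…s1 = 10011 → error at position 19.
Flip position 19: 0000101100101010000101111010001 → 0000101100101010001101111010001
Read data bits from positions 3,5,6,7,9,10,11,12,13,14,15,17,18,19,20,21,22,23,24,25,26,27,28,29,30,31: 01010010101001101111010001

01010010101001101111010001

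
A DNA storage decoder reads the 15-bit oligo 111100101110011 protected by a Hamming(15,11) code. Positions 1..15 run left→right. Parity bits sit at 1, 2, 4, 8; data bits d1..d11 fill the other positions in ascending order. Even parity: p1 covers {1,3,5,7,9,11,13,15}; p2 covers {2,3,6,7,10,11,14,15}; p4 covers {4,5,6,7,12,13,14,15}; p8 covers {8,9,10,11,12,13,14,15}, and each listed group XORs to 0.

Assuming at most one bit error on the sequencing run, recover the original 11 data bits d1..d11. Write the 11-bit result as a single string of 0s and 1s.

10011010011

s1 (pos 1,3,5,7,9,11,13,15): 1⊕1⊕0⊕1⊕1⊕1⊕0⊕1 = 0
s2 (pos 2,3,6,7,10,11,14,15): 1⊕1⊕0⊕1⊕1⊕1⊕1⊕1 = 1
s4 (pos 4,5,6,7,12,13,14,15): 1⊕0⊕0⊕1⊕0⊕0⊕1⊕1 = 0
s8 (pos 8,9,10,11,12,13,14,15): 0⊕1⊕1⊕1⊕0⊕0⊕1⊕1 = 1
Syndrome s8…s1 = 1010 → error at position 10.
Flip position 10: 111100101110011 → 111100101010011
Read data bits from positions 3,5,6,7,9,10,11,12,13,14,15: 10011010011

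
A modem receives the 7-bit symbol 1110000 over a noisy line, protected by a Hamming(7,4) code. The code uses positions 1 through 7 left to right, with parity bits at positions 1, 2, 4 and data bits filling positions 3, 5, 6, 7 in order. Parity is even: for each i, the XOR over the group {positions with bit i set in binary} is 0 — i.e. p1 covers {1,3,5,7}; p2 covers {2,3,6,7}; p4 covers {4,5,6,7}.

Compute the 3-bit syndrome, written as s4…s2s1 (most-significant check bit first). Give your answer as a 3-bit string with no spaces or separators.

000

s1 (pos 1,3,5,7): 1⊕1⊕0⊕0 = 0
s2 (pos 2,3,6,7): 1⊕1⊕0⊕0 = 0
s4 (pos 4,5,6,7): 0⊕0⊕0⊕0 = 0
Syndrome s4…s1 = 000 → no error.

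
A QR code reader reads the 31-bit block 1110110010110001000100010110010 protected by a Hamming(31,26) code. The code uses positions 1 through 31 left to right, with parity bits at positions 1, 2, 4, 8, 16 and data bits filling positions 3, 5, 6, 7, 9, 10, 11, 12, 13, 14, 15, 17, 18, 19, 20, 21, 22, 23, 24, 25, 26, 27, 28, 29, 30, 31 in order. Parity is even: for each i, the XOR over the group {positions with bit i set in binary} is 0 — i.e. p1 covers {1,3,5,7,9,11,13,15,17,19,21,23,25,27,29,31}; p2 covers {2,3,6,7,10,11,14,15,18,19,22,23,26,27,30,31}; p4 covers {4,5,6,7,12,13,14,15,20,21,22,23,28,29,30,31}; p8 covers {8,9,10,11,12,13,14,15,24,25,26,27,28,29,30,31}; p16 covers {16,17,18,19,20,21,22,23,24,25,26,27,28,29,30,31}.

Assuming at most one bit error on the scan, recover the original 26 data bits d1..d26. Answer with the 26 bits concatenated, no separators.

s1 (pos 1,3,5,7,9,11,13,15,17,19,21,23,25,27,29,31): 1⊕1⊕1⊕0⊕1⊕1⊕0⊕0⊕0⊕0⊕0⊕0⊕0⊕1⊕0⊕0 = 0
s2 (pos 2,3,6,7,10,11,14,15,18,19,22,23,26,27,30,31): 1⊕1⊕1⊕0⊕0⊕1⊕0⊕0⊕0⊕0⊕0⊕0⊕1⊕1⊕1⊕0 = 1
s4 (pos 4,5,6,7,12,13,14,15,20,21,22,23,28,29,30,31): 0⊕1⊕1⊕0⊕1⊕0⊕0⊕0⊕1⊕0⊕0⊕0⊕0⊕0⊕1⊕0 = 1
s8 (pos 8,9,10,11,12,13,14,15,24,25,26,27,28,29,30,31): 0⊕1⊕0⊕1⊕1⊕0⊕0⊕0⊕1⊕0⊕1⊕1⊕0⊕0⊕1⊕0 = 1
s16 (pos 16,17,18,19,20,21,22,23,24,25,26,27,28,29,30,31): 1⊕0⊕0⊕0⊕1⊕0⊕0⊕0⊕1⊕0⊕1⊕1⊕0⊕0⊕1⊕0 = 0
Syndrome s16…s1 = 01110 → error at position 14.
Flip position 14: 1110110010110001000100010110010 → 1110110010110101000100010110010
Read data bits from positions 3,5,6,7,9,10,11,12,13,14,15,17,18,19,20,21,22,23,24,25,26,27,28,29,30,31: 11101011010000100010110010

11101011010000100010110010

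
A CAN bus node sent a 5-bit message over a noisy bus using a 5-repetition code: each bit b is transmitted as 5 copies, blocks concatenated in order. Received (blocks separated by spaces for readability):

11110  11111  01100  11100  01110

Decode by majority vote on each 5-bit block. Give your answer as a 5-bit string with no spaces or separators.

11011

Block 1 (11110): 4 ones → 1
Block 2 (11111): 5 ones → 1
Block 3 (01100): 2 ones → 0
Block 4 (11100): 3 ones → 1
Block 5 (01110): 3 ones → 1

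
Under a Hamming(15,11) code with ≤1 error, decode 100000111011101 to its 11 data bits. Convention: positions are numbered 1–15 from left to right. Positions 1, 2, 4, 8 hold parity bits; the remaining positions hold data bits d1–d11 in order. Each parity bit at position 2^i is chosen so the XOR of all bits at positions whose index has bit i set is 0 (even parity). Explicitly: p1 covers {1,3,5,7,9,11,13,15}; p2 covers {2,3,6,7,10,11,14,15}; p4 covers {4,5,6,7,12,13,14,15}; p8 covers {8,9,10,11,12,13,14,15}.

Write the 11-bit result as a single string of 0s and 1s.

s1 (pos 1,3,5,7,9,11,13,15): 1⊕0⊕0⊕1⊕1⊕1⊕1⊕1 = 0
s2 (pos 2,3,6,7,10,11,14,15): 0⊕0⊕0⊕1⊕0⊕1⊕0⊕1 = 1
s4 (pos 4,5,6,7,12,13,14,15): 0⊕0⊕0⊕1⊕1⊕1⊕0⊕1 = 0
s8 (pos 8,9,10,11,12,13,14,15): 1⊕1⊕0⊕1⊕1⊕1⊕0⊕1 = 0
Syndrome s8…s1 = 0010 → error at position 2.
Flip position 2: 100000111011101 → 110000111011101
Read data bits from positions 3,5,6,7,9,10,11,12,13,14,15: 00011011101

00011011101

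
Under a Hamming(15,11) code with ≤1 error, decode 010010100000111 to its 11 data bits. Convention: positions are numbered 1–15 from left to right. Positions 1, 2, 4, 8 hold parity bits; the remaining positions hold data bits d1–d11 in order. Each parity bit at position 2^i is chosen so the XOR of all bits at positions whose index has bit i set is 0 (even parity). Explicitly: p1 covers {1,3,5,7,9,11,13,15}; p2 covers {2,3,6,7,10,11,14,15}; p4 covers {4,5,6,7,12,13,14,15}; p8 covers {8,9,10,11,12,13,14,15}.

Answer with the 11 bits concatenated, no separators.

01010001111

s1 (pos 1,3,5,7,9,11,13,15): 0⊕0⊕1⊕1⊕0⊕0⊕1⊕1 = 0
s2 (pos 2,3,6,7,10,11,14,15): 1⊕0⊕0⊕1⊕0⊕0⊕1⊕1 = 0
s4 (pos 4,5,6,7,12,13,14,15): 0⊕1⊕0⊕1⊕0⊕1⊕1⊕1 = 1
s8 (pos 8,9,10,11,12,13,14,15): 0⊕0⊕0⊕0⊕0⊕1⊕1⊕1 = 1
Syndrome s8…s1 = 1100 → error at position 12.
Flip position 12: 010010100000111 → 010010100001111
Read data bits from positions 3,5,6,7,9,10,11,12,13,14,15: 01010001111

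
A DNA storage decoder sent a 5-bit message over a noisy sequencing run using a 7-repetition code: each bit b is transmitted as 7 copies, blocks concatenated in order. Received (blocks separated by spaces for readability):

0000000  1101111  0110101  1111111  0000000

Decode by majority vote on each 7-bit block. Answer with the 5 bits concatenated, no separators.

Block 1 (0000000): 0 ones → 0
Block 2 (1101111): 6 ones → 1
Block 3 (0110101): 4 ones → 1
Block 4 (1111111): 7 ones → 1
Block 5 (0000000): 0 ones → 0

01110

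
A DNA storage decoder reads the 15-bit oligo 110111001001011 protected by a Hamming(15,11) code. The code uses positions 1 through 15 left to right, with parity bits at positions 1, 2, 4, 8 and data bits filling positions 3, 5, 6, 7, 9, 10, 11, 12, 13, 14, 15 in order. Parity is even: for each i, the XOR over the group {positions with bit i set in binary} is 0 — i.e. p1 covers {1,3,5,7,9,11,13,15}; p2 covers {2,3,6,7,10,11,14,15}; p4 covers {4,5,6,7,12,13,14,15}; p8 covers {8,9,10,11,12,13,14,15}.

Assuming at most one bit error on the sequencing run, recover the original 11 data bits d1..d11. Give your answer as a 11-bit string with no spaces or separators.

01101001011

s1 (pos 1,3,5,7,9,11,13,15): 1⊕0⊕1⊕0⊕1⊕0⊕0⊕1 = 0
s2 (pos 2,3,6,7,10,11,14,15): 1⊕0⊕1⊕0⊕0⊕0⊕1⊕1 = 0
s4 (pos 4,5,6,7,12,13,14,15): 1⊕1⊕1⊕0⊕1⊕0⊕1⊕1 = 0
s8 (pos 8,9,10,11,12,13,14,15): 0⊕1⊕0⊕0⊕1⊕0⊕1⊕1 = 0
Syndrome s8…s1 = 0000 → no error.
Read data bits from positions 3,5,6,7,9,10,11,12,13,14,15: 01101001011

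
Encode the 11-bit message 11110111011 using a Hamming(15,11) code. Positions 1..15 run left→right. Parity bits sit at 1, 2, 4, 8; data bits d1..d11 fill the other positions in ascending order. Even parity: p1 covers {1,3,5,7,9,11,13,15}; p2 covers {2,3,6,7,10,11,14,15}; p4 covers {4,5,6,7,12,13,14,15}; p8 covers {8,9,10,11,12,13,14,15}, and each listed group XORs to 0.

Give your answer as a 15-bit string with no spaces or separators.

111011110111011

Place data at non-parity positions: p1 p2 1 p4 1 1 1 p8 0 1 1 1 0 1 1
p1 (pos 1,3,5,7,9,11,13,15): XOR of data positions = 1⊕1⊕1⊕0⊕1⊕0⊕1 = 1
p2 (pos 2,3,6,7,10,11,14,15): XOR of data positions = 1⊕1⊕1⊕1⊕1⊕1⊕1 = 1
p4 (pos 4,5,6,7,12,13,14,15): XOR of data positions = 1⊕1⊕1⊕1⊕0⊕1⊕1 = 0
p8 (pos 8,9,10,11,12,13,14,15): XOR of data positions = 0⊕1⊕1⊕1⊕0⊕1⊕1 = 1
Codeword: 111011110111011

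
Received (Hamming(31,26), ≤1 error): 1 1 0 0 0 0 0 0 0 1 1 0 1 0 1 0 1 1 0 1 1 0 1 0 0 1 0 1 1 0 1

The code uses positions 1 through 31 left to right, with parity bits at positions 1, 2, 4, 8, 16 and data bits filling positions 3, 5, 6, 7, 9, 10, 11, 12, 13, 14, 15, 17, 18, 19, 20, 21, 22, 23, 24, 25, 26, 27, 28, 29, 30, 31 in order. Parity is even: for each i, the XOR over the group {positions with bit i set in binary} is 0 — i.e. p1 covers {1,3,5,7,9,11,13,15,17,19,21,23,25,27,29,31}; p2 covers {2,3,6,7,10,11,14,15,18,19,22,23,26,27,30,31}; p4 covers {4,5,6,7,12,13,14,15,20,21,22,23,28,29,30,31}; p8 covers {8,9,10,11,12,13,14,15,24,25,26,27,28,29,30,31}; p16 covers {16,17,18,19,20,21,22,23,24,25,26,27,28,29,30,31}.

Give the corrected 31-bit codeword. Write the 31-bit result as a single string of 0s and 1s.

1100000001101010010110100101101

s1 (pos 1,3,5,7,9,11,13,15,17,19,21,23,25,27,29,31): 1⊕0⊕0⊕0⊕0⊕1⊕1⊕1⊕1⊕0⊕1⊕1⊕0⊕0⊕1⊕1 = 1
s2 (pos 2,3,6,7,10,11,14,15,18,19,22,23,26,27,30,31): 1⊕0⊕0⊕0⊕1⊕1⊕0⊕1⊕1⊕0⊕0⊕1⊕1⊕0⊕0⊕1 = 0
s4 (pos 4,5,6,7,12,13,14,15,20,21,22,23,28,29,30,31): 0⊕0⊕0⊕0⊕0⊕1⊕0⊕1⊕1⊕1⊕0⊕1⊕1⊕1⊕0⊕1 = 0
s8 (pos 8,9,10,11,12,13,14,15,24,25,26,27,28,29,30,31): 0⊕0⊕1⊕1⊕0⊕1⊕0⊕1⊕0⊕0⊕1⊕0⊕1⊕1⊕0⊕1 = 0
s16 (pos 16,17,18,19,20,21,22,23,24,25,26,27,28,29,30,31): 0⊕1⊕1⊕0⊕1⊕1⊕0⊕1⊕0⊕0⊕1⊕0⊕1⊕1⊕0⊕1 = 1
Syndrome s16…s1 = 10001 → error at position 17.
Flip position 17: 1100000001101010110110100101101 → 1100000001101010010110100101101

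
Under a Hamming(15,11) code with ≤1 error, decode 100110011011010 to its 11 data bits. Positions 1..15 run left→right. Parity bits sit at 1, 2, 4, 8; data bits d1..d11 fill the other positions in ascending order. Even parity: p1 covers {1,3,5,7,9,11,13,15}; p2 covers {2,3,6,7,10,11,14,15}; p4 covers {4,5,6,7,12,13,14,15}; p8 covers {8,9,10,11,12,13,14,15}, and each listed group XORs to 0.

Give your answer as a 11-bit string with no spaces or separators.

01001011010

s1 (pos 1,3,5,7,9,11,13,15): 1⊕0⊕1⊕0⊕1⊕1⊕0⊕0 = 0
s2 (pos 2,3,6,7,10,11,14,15): 0⊕0⊕0⊕0⊕0⊕1⊕1⊕0 = 0
s4 (pos 4,5,6,7,12,13,14,15): 1⊕1⊕0⊕0⊕1⊕0⊕1⊕0 = 0
s8 (pos 8,9,10,11,12,13,14,15): 1⊕1⊕0⊕1⊕1⊕0⊕1⊕0 = 1
Syndrome s8…s1 = 1000 → error at position 8.
Flip position 8: 100110011011010 → 100110001011010
Read data bits from positions 3,5,6,7,9,10,11,12,13,14,15: 01001011010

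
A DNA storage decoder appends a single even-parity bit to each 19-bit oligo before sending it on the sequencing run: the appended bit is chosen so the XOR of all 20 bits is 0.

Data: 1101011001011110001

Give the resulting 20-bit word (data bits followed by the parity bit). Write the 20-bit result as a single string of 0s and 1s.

11010110010111100011

XOR of the 19 data bits: 1⊕1⊕0⊕1⊕0⊕1⊕1⊕0⊕0⊕1⊕0⊕1⊕1⊕1⊕1⊕0⊕0⊕0⊕1 = 1
Parity bit = 1 (so all 20 bits XOR to 0).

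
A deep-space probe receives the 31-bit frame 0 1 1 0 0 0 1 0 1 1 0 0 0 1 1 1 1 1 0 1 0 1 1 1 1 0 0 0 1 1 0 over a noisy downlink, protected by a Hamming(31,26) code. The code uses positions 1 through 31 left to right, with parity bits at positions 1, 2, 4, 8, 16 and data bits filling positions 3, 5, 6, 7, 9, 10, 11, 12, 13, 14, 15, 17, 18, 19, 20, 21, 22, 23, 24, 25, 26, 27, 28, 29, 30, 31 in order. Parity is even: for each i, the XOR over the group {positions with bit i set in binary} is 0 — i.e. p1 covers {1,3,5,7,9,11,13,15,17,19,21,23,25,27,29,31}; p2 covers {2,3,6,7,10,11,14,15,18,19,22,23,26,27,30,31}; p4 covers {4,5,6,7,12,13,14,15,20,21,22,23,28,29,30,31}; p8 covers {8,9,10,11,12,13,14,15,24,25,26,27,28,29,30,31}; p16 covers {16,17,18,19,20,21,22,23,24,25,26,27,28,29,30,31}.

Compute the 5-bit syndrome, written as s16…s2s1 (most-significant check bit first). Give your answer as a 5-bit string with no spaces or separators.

00000

s1 (pos 1,3,5,7,9,11,13,15,17,19,21,23,25,27,29,31): 0⊕1⊕0⊕1⊕1⊕0⊕0⊕1⊕1⊕0⊕0⊕1⊕1⊕0⊕1⊕0 = 0
s2 (pos 2,3,6,7,10,11,14,15,18,19,22,23,26,27,30,31): 1⊕1⊕0⊕1⊕1⊕0⊕1⊕1⊕1⊕0⊕1⊕1⊕0⊕0⊕1⊕0 = 0
s4 (pos 4,5,6,7,12,13,14,15,20,21,22,23,28,29,30,31): 0⊕0⊕0⊕1⊕0⊕0⊕1⊕1⊕1⊕0⊕1⊕1⊕0⊕1⊕1⊕0 = 0
s8 (pos 8,9,10,11,12,13,14,15,24,25,26,27,28,29,30,31): 0⊕1⊕1⊕0⊕0⊕0⊕1⊕1⊕1⊕1⊕0⊕0⊕0⊕1⊕1⊕0 = 0
s16 (pos 16,17,18,19,20,21,22,23,24,25,26,27,28,29,30,31): 1⊕1⊕1⊕0⊕1⊕0⊕1⊕1⊕1⊕1⊕0⊕0⊕0⊕1⊕1⊕0 = 0
Syndrome s16…s1 = 00000 → no error.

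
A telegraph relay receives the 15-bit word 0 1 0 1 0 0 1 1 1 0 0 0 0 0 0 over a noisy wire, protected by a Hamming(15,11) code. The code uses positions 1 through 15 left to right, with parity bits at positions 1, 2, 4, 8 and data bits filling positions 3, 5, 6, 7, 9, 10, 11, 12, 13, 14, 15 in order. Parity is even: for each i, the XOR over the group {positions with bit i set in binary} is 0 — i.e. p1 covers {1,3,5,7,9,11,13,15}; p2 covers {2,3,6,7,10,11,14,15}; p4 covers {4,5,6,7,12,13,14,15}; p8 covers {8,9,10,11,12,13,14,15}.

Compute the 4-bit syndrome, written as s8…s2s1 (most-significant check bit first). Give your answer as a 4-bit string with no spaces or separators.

s1 (pos 1,3,5,7,9,11,13,15): 0⊕0⊕0⊕1⊕1⊕0⊕0⊕0 = 0
s2 (pos 2,3,6,7,10,11,14,15): 1⊕0⊕0⊕1⊕0⊕0⊕0⊕0 = 0
s4 (pos 4,5,6,7,12,13,14,15): 1⊕0⊕0⊕1⊕0⊕0⊕0⊕0 = 0
s8 (pos 8,9,10,11,12,13,14,15): 1⊕1⊕0⊕0⊕0⊕0⊕0⊕0 = 0
Syndrome s8…s1 = 0000 → no error.

0000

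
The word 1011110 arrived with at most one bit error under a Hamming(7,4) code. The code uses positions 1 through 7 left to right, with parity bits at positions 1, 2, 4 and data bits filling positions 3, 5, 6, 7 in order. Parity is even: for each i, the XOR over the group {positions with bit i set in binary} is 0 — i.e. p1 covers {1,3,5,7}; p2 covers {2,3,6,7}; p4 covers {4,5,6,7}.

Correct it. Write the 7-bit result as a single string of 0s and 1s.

1011010

s1 (pos 1,3,5,7): 1⊕1⊕1⊕0 = 1
s2 (pos 2,3,6,7): 0⊕1⊕1⊕0 = 0
s4 (pos 4,5,6,7): 1⊕1⊕1⊕0 = 1
Syndrome s4…s1 = 101 → error at position 5.
Flip position 5: 1011110 → 1011010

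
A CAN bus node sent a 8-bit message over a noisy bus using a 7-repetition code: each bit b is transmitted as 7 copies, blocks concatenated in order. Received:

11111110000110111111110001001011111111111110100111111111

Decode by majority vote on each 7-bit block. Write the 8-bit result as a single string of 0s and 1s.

10101111

Block 1 (1111111): 7 ones → 1
Block 2 (0000110): 2 ones → 0
Block 3 (1111111): 7 ones → 1
Block 4 (1000100): 2 ones → 0
Block 5 (1011111): 6 ones → 1
Block 6 (1111111): 7 ones → 1
Block 7 (1010011): 4 ones → 1
Block 8 (1111111): 7 ones → 1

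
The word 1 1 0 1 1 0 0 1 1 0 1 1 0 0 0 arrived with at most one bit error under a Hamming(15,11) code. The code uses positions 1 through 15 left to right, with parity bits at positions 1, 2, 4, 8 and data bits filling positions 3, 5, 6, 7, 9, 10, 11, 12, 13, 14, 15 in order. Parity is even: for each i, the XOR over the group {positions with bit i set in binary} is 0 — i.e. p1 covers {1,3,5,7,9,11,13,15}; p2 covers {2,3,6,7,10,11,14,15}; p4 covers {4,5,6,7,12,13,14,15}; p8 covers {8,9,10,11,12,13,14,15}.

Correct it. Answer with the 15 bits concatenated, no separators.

110010011011000

s1 (pos 1,3,5,7,9,11,13,15): 1⊕0⊕1⊕0⊕1⊕1⊕0⊕0 = 0
s2 (pos 2,3,6,7,10,11,14,15): 1⊕0⊕0⊕0⊕0⊕1⊕0⊕0 = 0
s4 (pos 4,5,6,7,12,13,14,15): 1⊕1⊕0⊕0⊕1⊕0⊕0⊕0 = 1
s8 (pos 8,9,10,11,12,13,14,15): 1⊕1⊕0⊕1⊕1⊕0⊕0⊕0 = 0
Syndrome s8…s1 = 0100 → error at position 4.
Flip position 4: 110110011011000 → 110010011011000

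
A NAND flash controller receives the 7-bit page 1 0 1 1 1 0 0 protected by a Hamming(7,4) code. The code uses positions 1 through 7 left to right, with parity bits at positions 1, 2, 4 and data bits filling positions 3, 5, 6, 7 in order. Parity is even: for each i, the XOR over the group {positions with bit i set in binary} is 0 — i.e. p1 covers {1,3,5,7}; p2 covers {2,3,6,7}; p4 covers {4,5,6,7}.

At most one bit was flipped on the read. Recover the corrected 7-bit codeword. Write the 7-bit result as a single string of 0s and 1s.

s1 (pos 1,3,5,7): 1⊕1⊕1⊕0 = 1
s2 (pos 2,3,6,7): 0⊕1⊕0⊕0 = 1
s4 (pos 4,5,6,7): 1⊕1⊕0⊕0 = 0
Syndrome s4…s1 = 011 → error at position 3.
Flip position 3: 1011100 → 1001100

1001100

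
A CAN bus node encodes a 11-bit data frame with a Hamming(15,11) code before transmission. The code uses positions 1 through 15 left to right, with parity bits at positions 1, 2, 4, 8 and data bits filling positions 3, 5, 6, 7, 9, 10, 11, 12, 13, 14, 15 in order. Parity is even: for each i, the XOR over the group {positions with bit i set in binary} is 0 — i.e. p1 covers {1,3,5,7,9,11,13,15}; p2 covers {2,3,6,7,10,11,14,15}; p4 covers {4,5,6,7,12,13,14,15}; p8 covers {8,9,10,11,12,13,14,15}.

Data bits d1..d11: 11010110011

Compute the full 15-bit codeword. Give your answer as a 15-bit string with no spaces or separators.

101010100110011

Place data at non-parity positions: p1 p2 1 p4 1 0 1 p8 0 1 1 0 0 1 1
p1 (pos 1,3,5,7,9,11,13,15): XOR of data positions = 1⊕1⊕1⊕0⊕1⊕0⊕1 = 1
p2 (pos 2,3,6,7,10,11,14,15): XOR of data positions = 1⊕0⊕1⊕1⊕1⊕1⊕1 = 0
p4 (pos 4,5,6,7,12,13,14,15): XOR of data positions = 1⊕0⊕1⊕0⊕0⊕1⊕1 = 0
p8 (pos 8,9,10,11,12,13,14,15): XOR of data positions = 0⊕1⊕1⊕0⊕0⊕1⊕1 = 0
Codeword: 101010100110011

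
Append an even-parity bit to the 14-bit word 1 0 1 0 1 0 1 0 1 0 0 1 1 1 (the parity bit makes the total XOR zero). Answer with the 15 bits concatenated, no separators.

101010101001110

XOR of the 14 data bits: 1⊕0⊕1⊕0⊕1⊕0⊕1⊕0⊕1⊕0⊕0⊕1⊕1⊕1 = 0
Parity bit = 0 (so all 15 bits XOR to 0).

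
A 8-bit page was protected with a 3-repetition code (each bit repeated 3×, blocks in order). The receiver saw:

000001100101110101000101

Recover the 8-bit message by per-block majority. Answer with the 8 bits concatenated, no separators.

Block 1 (000): 0 ones → 0
Block 2 (001): 1 one → 0
Block 3 (100): 1 one → 0
Block 4 (101): 2 ones → 1
Block 5 (110): 2 ones → 1
Block 6 (101): 2 ones → 1
Block 7 (000): 0 ones → 0
Block 8 (101): 2 ones → 1

00011101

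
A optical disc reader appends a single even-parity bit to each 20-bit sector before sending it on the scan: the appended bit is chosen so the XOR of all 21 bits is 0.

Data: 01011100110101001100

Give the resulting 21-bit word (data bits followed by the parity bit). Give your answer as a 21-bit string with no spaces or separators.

XOR of the 20 data bits: 0⊕1⊕0⊕1⊕1⊕1⊕0⊕0⊕1⊕1⊕0⊕1⊕0⊕1⊕0⊕0⊕1⊕1⊕0⊕0 = 0
Parity bit = 0 (so all 21 bits XOR to 0).

010111001101010011000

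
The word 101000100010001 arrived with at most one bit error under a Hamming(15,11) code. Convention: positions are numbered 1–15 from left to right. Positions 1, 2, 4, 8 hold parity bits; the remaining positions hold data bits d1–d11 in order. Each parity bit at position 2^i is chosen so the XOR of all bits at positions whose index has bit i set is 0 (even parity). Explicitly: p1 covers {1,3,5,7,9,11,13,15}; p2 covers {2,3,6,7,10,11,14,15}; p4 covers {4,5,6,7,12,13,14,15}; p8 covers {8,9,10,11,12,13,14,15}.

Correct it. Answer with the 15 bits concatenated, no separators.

s1 (pos 1,3,5,7,9,11,13,15): 1⊕1⊕0⊕1⊕0⊕1⊕0⊕1 = 1
s2 (pos 2,3,6,7,10,11,14,15): 0⊕1⊕0⊕1⊕0⊕1⊕0⊕1 = 0
s4 (pos 4,5,6,7,12,13,14,15): 0⊕0⊕0⊕1⊕0⊕0⊕0⊕1 = 0
s8 (pos 8,9,10,11,12,13,14,15): 0⊕0⊕0⊕1⊕0⊕0⊕0⊕1 = 0
Syndrome s8…s1 = 0001 → error at position 1.
Flip position 1: 101000100010001 → 001000100010001

001000100010001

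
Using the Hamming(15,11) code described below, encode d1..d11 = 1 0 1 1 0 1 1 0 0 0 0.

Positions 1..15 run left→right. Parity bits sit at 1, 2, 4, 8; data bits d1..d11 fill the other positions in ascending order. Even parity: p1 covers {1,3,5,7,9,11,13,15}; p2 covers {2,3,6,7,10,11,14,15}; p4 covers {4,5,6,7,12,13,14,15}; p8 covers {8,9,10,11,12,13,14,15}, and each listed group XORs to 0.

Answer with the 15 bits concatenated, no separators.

111001100110000

Place data at non-parity positions: p1 p2 1 p4 0 1 1 p8 0 1 1 0 0 0 0
p1 (pos 1,3,5,7,9,11,13,15): XOR of data positions = 1⊕0⊕1⊕0⊕1⊕0⊕0 = 1
p2 (pos 2,3,6,7,10,11,14,15): XOR of data positions = 1⊕1⊕1⊕1⊕1⊕0⊕0 = 1
p4 (pos 4,5,6,7,12,13,14,15): XOR of data positions = 0⊕1⊕1⊕0⊕0⊕0⊕0 = 0
p8 (pos 8,9,10,11,12,13,14,15): XOR of data positions = 0⊕1⊕1⊕0⊕0⊕0⊕0 = 0
Codeword: 111001100110000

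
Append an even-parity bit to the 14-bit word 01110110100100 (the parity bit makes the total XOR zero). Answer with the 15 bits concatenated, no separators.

XOR of the 14 data bits: 0⊕1⊕1⊕1⊕0⊕1⊕1⊕0⊕1⊕0⊕0⊕1⊕0⊕0 = 1
Parity bit = 1 (so all 15 bits XOR to 0).

011101101001001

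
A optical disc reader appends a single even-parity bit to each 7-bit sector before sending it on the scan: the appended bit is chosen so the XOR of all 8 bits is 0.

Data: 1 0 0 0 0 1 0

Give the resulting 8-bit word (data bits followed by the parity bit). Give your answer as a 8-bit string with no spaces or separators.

XOR of the 7 data bits: 1⊕0⊕0⊕0⊕0⊕1⊕0 = 0
Parity bit = 0 (so all 8 bits XOR to 0).

10000100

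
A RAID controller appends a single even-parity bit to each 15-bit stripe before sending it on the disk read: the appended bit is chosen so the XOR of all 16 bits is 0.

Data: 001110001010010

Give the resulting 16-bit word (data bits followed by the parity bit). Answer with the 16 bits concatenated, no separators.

0011100010100100

XOR of the 15 data bits: 0⊕0⊕1⊕1⊕1⊕0⊕0⊕0⊕1⊕0⊕1⊕0⊕0⊕1⊕0 = 0
Parity bit = 0 (so all 16 bits XOR to 0).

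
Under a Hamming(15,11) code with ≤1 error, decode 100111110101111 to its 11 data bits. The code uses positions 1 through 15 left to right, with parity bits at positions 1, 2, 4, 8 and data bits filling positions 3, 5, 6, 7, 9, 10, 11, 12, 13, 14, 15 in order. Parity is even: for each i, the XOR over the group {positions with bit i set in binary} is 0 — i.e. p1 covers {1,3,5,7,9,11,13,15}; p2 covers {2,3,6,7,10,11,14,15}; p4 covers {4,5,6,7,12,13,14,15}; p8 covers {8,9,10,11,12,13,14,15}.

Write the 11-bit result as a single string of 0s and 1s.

s1 (pos 1,3,5,7,9,11,13,15): 1⊕0⊕1⊕1⊕0⊕0⊕1⊕1 = 1
s2 (pos 2,3,6,7,10,11,14,15): 0⊕0⊕1⊕1⊕1⊕0⊕1⊕1 = 1
s4 (pos 4,5,6,7,12,13,14,15): 1⊕1⊕1⊕1⊕1⊕1⊕1⊕1 = 0
s8 (pos 8,9,10,11,12,13,14,15): 1⊕0⊕1⊕0⊕1⊕1⊕1⊕1 = 0
Syndrome s8…s1 = 0011 → error at position 3.
Flip position 3: 100111110101111 → 101111110101111
Read data bits from positions 3,5,6,7,9,10,11,12,13,14,15: 11110101111

11110101111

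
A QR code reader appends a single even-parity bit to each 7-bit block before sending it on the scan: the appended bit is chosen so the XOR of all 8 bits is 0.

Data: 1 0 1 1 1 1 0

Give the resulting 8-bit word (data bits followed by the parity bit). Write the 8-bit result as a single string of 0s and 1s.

XOR of the 7 data bits: 1⊕0⊕1⊕1⊕1⊕1⊕0 = 1
Parity bit = 1 (so all 8 bits XOR to 0).

10111101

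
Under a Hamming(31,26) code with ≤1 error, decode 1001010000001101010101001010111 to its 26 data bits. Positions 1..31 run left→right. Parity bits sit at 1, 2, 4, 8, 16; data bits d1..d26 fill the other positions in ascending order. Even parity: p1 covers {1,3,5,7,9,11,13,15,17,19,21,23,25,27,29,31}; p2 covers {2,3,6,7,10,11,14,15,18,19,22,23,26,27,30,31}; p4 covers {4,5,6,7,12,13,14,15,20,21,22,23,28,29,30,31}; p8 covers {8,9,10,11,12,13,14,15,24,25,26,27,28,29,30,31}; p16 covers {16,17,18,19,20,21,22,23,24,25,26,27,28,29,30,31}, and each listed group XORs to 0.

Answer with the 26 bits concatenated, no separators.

00100000110010101001010101

s1 (pos 1,3,5,7,9,11,13,15,17,19,21,23,25,27,29,31): 1⊕0⊕0⊕0⊕0⊕0⊕1⊕0⊕0⊕0⊕0⊕0⊕1⊕1⊕1⊕1 = 0
s2 (pos 2,3,6,7,10,11,14,15,18,19,22,23,26,27,30,31): 0⊕0⊕1⊕0⊕0⊕0⊕1⊕0⊕1⊕0⊕1⊕0⊕0⊕1⊕1⊕1 = 1
s4 (pos 4,5,6,7,12,13,14,15,20,21,22,23,28,29,30,31): 1⊕0⊕1⊕0⊕0⊕1⊕1⊕0⊕1⊕0⊕1⊕0⊕0⊕1⊕1⊕1 = 1
s8 (pos 8,9,10,11,12,13,14,15,24,25,26,27,28,29,30,31): 0⊕0⊕0⊕0⊕0⊕1⊕1⊕0⊕0⊕1⊕0⊕1⊕0⊕1⊕1⊕1 = 1
s16 (pos 16,17,18,19,20,21,22,23,24,25,26,27,28,29,30,31): 1⊕0⊕1⊕0⊕1⊕0⊕1⊕0⊕0⊕1⊕0⊕1⊕0⊕1⊕1⊕1 = 1
Syndrome s16…s1 = 11110 → error at position 30.
Flip position 30: 1001010000001101010101001010111 → 1001010000001101010101001010101
Read data bits from positions 3,5,6,7,9,10,11,12,13,14,15,17,18,19,20,21,22,23,24,25,26,27,28,29,30,31: 00100000110010101001010101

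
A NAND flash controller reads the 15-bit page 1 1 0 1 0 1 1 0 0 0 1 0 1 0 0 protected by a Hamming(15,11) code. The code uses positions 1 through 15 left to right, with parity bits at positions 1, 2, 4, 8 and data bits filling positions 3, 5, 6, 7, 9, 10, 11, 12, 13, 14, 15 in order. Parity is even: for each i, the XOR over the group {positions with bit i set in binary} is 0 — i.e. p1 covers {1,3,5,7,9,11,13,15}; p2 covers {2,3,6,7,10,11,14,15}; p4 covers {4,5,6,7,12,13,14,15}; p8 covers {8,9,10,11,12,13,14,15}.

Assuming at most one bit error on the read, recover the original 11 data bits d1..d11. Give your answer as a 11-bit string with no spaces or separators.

00110010100

s1 (pos 1,3,5,7,9,11,13,15): 1⊕0⊕0⊕1⊕0⊕1⊕1⊕0 = 0
s2 (pos 2,3,6,7,10,11,14,15): 1⊕0⊕1⊕1⊕0⊕1⊕0⊕0 = 0
s4 (pos 4,5,6,7,12,13,14,15): 1⊕0⊕1⊕1⊕0⊕1⊕0⊕0 = 0
s8 (pos 8,9,10,11,12,13,14,15): 0⊕0⊕0⊕1⊕0⊕1⊕0⊕0 = 0
Syndrome s8…s1 = 0000 → no error.
Read data bits from positions 3,5,6,7,9,10,11,12,13,14,15: 00110010100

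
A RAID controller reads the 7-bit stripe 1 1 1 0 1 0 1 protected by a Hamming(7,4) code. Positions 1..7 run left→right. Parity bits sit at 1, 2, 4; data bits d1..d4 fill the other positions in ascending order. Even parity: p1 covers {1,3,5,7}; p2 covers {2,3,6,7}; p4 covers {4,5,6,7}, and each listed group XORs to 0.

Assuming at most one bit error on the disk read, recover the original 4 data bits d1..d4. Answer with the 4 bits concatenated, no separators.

1101

s1 (pos 1,3,5,7): 1⊕1⊕1⊕1 = 0
s2 (pos 2,3,6,7): 1⊕1⊕0⊕1 = 1
s4 (pos 4,5,6,7): 0⊕1⊕0⊕1 = 0
Syndrome s4…s1 = 010 → error at position 2.
Flip position 2: 1110101 → 1010101
Read data bits from positions 3,5,6,7: 1101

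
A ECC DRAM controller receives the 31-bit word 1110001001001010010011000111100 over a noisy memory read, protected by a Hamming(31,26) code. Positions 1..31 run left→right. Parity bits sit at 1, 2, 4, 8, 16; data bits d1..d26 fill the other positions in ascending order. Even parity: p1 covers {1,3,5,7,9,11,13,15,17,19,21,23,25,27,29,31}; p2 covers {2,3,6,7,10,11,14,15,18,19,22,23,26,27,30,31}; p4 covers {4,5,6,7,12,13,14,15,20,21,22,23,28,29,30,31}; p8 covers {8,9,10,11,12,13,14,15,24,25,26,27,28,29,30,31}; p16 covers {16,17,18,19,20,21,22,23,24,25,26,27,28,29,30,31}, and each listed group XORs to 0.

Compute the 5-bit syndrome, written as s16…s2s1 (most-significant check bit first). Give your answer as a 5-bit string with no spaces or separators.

s1 (pos 1,3,5,7,9,11,13,15,17,19,21,23,25,27,29,31): 1⊕1⊕0⊕1⊕0⊕0⊕1⊕1⊕0⊕0⊕1⊕0⊕0⊕1⊕1⊕0 = 0
s2 (pos 2,3,6,7,10,11,14,15,18,19,22,23,26,27,30,31): 1⊕1⊕0⊕1⊕1⊕0⊕0⊕1⊕1⊕0⊕1⊕0⊕1⊕1⊕0⊕0 = 1
s4 (pos 4,5,6,7,12,13,14,15,20,21,22,23,28,29,30,31): 0⊕0⊕0⊕1⊕0⊕1⊕0⊕1⊕0⊕1⊕1⊕0⊕1⊕1⊕0⊕0 = 1
s8 (pos 8,9,10,11,12,13,14,15,24,25,26,27,28,29,30,31): 0⊕0⊕1⊕0⊕0⊕1⊕0⊕1⊕0⊕0⊕1⊕1⊕1⊕1⊕0⊕0 = 1
s16 (pos 16,17,18,19,20,21,22,23,24,25,26,27,28,29,30,31): 0⊕0⊕1⊕0⊕0⊕1⊕1⊕0⊕0⊕0⊕1⊕1⊕1⊕1⊕0⊕0 = 1
Syndrome s16…s1 = 11110 → error at position 30.

11110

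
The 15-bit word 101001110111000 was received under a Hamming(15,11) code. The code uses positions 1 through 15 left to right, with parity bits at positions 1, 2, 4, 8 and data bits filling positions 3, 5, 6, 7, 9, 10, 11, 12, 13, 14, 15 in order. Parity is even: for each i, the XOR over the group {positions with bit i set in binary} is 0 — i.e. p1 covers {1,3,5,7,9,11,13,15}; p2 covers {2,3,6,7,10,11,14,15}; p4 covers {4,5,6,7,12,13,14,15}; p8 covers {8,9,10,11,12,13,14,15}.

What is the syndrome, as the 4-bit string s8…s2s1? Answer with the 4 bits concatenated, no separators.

0110

s1 (pos 1,3,5,7,9,11,13,15): 1⊕1⊕0⊕1⊕0⊕1⊕0⊕0 = 0
s2 (pos 2,3,6,7,10,11,14,15): 0⊕1⊕1⊕1⊕1⊕1⊕0⊕0 = 1
s4 (pos 4,5,6,7,12,13,14,15): 0⊕0⊕1⊕1⊕1⊕0⊕0⊕0 = 1
s8 (pos 8,9,10,11,12,13,14,15): 1⊕0⊕1⊕1⊕1⊕0⊕0⊕0 = 0
Syndrome s8…s1 = 0110 → error at position 6.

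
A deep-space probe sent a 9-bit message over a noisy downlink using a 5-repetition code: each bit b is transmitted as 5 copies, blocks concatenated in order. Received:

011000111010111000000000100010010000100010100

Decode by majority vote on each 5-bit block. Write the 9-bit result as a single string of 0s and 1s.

011000000

Block 1 (01100): 2 ones → 0
Block 2 (01110): 3 ones → 1
Block 3 (10111): 4 ones → 1
Block 4 (00000): 0 ones → 0
Block 5 (00001): 1 one → 0
Block 6 (00010): 1 one → 0
Block 7 (01000): 1 one → 0
Block 8 (01000): 1 one → 0
Block 9 (10100): 2 ones → 0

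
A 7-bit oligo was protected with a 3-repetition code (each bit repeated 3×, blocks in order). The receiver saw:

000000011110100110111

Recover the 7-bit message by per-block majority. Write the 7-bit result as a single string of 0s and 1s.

0011011

Block 1 (000): 0 ones → 0
Block 2 (000): 0 ones → 0
Block 3 (011): 2 ones → 1
Block 4 (110): 2 ones → 1
Block 5 (100): 1 one → 0
Block 6 (110): 2 ones → 1
Block 7 (111): 3 ones → 1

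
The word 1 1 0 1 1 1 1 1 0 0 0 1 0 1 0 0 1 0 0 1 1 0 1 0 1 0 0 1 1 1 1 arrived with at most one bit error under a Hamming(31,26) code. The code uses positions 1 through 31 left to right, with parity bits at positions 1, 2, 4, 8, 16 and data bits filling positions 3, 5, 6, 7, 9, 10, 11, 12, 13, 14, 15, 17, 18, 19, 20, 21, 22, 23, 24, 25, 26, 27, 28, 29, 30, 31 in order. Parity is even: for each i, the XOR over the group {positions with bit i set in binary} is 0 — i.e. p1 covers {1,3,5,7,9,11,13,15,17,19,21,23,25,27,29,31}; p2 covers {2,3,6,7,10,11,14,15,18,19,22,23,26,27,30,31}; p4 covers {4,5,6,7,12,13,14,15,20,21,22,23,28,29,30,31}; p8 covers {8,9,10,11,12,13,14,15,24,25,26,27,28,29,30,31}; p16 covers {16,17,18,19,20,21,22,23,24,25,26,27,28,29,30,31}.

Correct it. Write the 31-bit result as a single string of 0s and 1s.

s1 (pos 1,3,5,7,9,11,13,15,17,19,21,23,25,27,29,31): 1⊕0⊕1⊕1⊕0⊕0⊕0⊕0⊕1⊕0⊕1⊕1⊕1⊕0⊕1⊕1 = 1
s2 (pos 2,3,6,7,10,11,14,15,18,19,22,23,26,27,30,31): 1⊕0⊕1⊕1⊕0⊕0⊕1⊕0⊕0⊕0⊕0⊕1⊕0⊕0⊕1⊕1 = 1
s4 (pos 4,5,6,7,12,13,14,15,20,21,22,23,28,29,30,31): 1⊕1⊕1⊕1⊕1⊕0⊕1⊕0⊕1⊕1⊕0⊕1⊕1⊕1⊕1⊕1 = 1
s8 (pos 8,9,10,11,12,13,14,15,24,25,26,27,28,29,30,31): 1⊕0⊕0⊕0⊕1⊕0⊕1⊕0⊕0⊕1⊕0⊕0⊕1⊕1⊕1⊕1 = 0
s16 (pos 16,17,18,19,20,21,22,23,24,25,26,27,28,29,30,31): 0⊕1⊕0⊕0⊕1⊕1⊕0⊕1⊕0⊕1⊕0⊕0⊕1⊕1⊕1⊕1 = 1
Syndrome s16…s1 = 10111 → error at position 23.
Flip position 23: 1101111100010100100110101001111 → 1101111100010100100110001001111

1101111100010100100110001001111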